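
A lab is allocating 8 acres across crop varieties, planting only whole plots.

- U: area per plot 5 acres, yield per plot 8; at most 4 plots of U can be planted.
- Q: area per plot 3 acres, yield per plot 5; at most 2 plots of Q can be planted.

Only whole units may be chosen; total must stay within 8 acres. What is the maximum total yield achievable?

This is a bounded integer knapsack.
Q has the best ratio (5/3); taking only Q gives at most 2×5 = 10 (stopped by the area limit).
Mixing does better — 1×U and 1×Q: area 8 ≤ 8, yield 1·8 + 1·5 = 13.

13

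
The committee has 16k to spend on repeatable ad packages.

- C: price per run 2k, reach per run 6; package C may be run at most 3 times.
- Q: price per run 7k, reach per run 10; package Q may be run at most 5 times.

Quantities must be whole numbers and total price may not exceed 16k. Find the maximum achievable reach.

Take 3×C and 1×Q: price 13 ≤ 16, reach 3·6 + 1·10 = 28.
C has the best ratio (6/2) and is taken to its limit of 3; remaining capacity is filled optimally with the others.

28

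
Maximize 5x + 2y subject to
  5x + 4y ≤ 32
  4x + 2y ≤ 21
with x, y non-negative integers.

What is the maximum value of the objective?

25

The continuous relaxation peaks at (5.25, 0) with value 26.25; rounding to a feasible lattice point costs some objective.
(x,y)=(5,0): 5·5+4·0=25≤32, 4·5+2·0=20≤21, objective 25.
(x,y)=(4,1): 5·4+4·1=24≤32, 4·4+2·1=18≤21, objective 22.
(x,y)=(4,0): 5·4+4·0=20≤32, 4·4+2·0=16≤21, objective 20.
The best lattice point is (5,0), giving 25.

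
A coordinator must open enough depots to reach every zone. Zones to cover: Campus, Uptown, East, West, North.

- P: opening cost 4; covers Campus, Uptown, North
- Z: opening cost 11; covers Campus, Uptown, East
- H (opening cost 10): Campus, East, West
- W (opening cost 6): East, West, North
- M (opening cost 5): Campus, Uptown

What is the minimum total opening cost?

This is an integer covering problem.
Choose P and W: together they cover Campus, Uptown, East, West, North — every zone.
Total opening cost: 4 + 6 = 10.

10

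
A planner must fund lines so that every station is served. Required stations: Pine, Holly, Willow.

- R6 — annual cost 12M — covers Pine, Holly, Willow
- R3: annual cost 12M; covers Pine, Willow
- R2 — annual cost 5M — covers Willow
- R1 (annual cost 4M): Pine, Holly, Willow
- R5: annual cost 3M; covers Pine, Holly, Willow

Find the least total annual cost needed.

R5 alone covers Pine, Holly, Willow — every station.
Total annual cost: 3.

3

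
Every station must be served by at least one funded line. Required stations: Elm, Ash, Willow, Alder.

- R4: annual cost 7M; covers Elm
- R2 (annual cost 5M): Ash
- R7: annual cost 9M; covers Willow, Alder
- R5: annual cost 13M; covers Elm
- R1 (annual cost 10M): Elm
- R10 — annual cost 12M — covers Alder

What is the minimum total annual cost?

This is an integer covering problem.
Choose R4, R2, and R7: together they cover Elm, Ash, Willow, Alder — every station.
Total annual cost: 7 + 5 + 9 = 21.
No cover costs less than 21.

21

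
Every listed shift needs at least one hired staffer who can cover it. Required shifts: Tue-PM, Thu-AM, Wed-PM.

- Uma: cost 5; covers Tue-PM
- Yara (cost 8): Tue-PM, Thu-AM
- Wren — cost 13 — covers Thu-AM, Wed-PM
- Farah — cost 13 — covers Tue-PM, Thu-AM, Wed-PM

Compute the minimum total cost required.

13

Farah alone covers Tue-PM, Thu-AM, Wed-PM — every shift.
Total cost: 13.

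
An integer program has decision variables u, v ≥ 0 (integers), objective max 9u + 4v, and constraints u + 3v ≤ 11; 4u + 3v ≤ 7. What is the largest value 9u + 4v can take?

Relaxing integrality, the LP optimum is 15.75 at (u,v) = (1.75, 0), which is not an integer point.
(u,v)=(1,1): 1·1+3·1=4≤11, 4·1+3·1=7≤7, objective 13.
(u,v)=(1,0): 1·1+3·0=1≤11, 4·1+3·0=4≤7, objective 9.
(u,v)=(0,2): 1·0+3·2=6≤11, 4·0+3·2=6≤7, objective 8.
Maximum is 13 at (u,v)=(1,1).

13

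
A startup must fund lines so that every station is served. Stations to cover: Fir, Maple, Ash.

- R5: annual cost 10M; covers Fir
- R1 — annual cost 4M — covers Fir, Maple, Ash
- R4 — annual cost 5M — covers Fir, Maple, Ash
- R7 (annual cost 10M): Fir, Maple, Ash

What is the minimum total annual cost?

R1 alone covers Fir, Maple, Ash — every station.
Total annual cost: 4.
No cover costs less than 4.

4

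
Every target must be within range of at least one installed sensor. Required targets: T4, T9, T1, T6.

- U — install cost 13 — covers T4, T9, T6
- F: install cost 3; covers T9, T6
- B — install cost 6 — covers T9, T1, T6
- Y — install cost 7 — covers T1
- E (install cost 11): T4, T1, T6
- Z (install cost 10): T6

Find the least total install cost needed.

14

Choose F and E: together they cover T4, T9, T1, T6 — every target.
Total install cost: 3 + 11 = 14.
No cover costs less than 14.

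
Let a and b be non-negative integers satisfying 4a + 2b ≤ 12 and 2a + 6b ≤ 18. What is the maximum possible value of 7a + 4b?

(a,b)=(2,2) is feasible, giving 22.
(a,b)=(2,1) is feasible, giving 18.
(a,b)=(1,2) is feasible, giving 15.
Maximum is 22 at (a,b)=(2,2).

22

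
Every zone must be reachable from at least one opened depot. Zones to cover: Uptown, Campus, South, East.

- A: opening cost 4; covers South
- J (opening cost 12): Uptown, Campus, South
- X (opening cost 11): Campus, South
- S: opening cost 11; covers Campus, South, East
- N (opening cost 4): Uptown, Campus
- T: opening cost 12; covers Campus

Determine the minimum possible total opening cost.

The greedy cost-per-new-zone heuristic would pick N, A, and S for 19, but a cheaper cover exists.
Choose S and N: together they cover Uptown, Campus, South, East — every zone.
Total opening cost: 11 + 4 = 15.
No cover costs less than 15.

15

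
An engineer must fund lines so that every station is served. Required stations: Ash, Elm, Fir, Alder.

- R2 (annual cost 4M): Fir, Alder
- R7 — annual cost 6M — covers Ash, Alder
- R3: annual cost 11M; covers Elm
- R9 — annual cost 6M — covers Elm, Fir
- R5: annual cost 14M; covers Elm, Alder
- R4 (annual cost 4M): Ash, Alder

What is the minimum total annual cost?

10

The greedy cost-per-new-station heuristic would pick R2, R4, and R9 for 14, but a cheaper cover exists.
Choose R9 and R4: together they cover Ash, Elm, Fir, Alder — every station.
Total annual cost: 6 + 4 = 10.
No cover costs less than 10.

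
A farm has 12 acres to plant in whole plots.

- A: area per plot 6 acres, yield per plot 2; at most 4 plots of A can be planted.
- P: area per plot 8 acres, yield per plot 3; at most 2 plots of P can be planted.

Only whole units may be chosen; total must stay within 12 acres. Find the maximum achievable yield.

P has the best ratio (3/8); taking only P gives at most 1×3 = 3 (stopped by the area limit).
Mixing does better — 2×A: area 12 ≤ 12, yield 2·2 = 4.

4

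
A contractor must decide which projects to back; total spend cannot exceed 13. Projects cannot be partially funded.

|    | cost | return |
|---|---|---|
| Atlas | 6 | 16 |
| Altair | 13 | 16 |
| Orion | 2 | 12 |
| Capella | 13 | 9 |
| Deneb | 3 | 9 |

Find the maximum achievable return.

37

Atlas + Orion: cost 6 + 2 = 8 ≤ 13, return 16 + 12 = 28.
Atlas + Orion + Deneb: cost 6 + 2 + 3 = 11 ≤ 13, return 16 + 12 + 9 = 37.
Best is Atlas, Orion, and Deneb with total return 37.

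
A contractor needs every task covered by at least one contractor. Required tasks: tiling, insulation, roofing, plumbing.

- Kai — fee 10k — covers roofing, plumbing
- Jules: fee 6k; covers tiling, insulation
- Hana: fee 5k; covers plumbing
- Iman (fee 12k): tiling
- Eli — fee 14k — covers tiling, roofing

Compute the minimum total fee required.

16

This is an integer covering problem.
Choose Kai and Jules: together they cover tiling, insulation, roofing, plumbing — every task.
Total fee: 10 + 6 = 16.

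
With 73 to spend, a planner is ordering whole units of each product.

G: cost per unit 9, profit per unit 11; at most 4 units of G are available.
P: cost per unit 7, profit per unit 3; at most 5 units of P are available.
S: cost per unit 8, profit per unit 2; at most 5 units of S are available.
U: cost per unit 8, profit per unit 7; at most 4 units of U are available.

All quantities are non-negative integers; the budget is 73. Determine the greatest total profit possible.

4×G, 1×P, and 3×U: cost 67 ≤ 73, profit 4·11 + 1·3 + 3·7 = 68.
4×G and 4×U: cost 68 ≤ 73, profit 4·11 + 4·7 = 72.
Best is 72.

72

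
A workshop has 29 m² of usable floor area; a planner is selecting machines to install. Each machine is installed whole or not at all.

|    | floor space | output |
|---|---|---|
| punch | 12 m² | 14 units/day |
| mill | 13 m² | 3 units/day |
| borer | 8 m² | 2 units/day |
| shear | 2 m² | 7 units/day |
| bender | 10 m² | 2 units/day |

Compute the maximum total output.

Treat it as a binary knapsack problem.
Allowing fractional choices, the relaxed optimum would be about 24.6, but machines are indivisible.
punch + borer + shear: floor space 12 + 8 + 2 = 22 ≤ 29, output 14 + 2 + 7 = 23.
punch + mill + shear: floor space 12 + 13 + 2 = 27 ≤ 29, output 14 + 3 + 7 = 24.
Best is punch, mill, and shear with total output 24.

24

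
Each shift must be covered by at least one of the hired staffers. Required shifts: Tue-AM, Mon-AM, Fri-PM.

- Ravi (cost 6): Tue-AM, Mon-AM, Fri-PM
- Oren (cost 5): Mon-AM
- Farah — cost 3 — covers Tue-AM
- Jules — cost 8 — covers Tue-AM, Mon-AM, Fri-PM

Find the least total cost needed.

6

Ravi alone covers Tue-AM, Mon-AM, Fri-PM — every shift.
Total cost: 6.
No cover costs less than 6.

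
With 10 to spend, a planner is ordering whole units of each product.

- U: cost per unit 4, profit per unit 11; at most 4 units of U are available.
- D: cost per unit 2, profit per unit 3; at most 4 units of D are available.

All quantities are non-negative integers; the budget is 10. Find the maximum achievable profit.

2×U: cost 8 ≤ 10, profit 2·11 = 22.
2×U and 1×D: cost 10 ≤ 10, profit 2·11 + 1·3 = 25.
Best is 25.

25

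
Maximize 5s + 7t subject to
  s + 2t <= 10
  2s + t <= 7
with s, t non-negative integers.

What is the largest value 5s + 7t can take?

35

(s,t)=(0,5) is feasible, giving 35.
(s,t)=(1,4) is feasible, giving 33.
(s,t)=(2,3) is feasible, giving 31.
No feasible integer point exceeds 35.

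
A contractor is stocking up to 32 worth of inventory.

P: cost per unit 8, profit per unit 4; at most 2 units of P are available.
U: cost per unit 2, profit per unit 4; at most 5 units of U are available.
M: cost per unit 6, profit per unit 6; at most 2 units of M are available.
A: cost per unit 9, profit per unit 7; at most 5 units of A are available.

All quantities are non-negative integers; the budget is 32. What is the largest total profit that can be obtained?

4×U, 1×M, and 2×A: cost 32 ≤ 32, profit 4·4 + 1·6 + 2·7 = 36.
5×U, 2×M, and 1×A: cost 31 ≤ 32, profit 5·4 + 2·6 + 1·7 = 39.
Best is 39.

39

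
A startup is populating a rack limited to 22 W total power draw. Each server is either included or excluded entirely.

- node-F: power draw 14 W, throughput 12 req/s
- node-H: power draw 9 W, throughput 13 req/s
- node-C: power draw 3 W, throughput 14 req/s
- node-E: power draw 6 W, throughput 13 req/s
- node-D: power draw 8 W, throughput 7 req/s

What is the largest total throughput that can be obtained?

Take node-H, node-C, and node-E: power draw 9 + 3 + 6 = 18 ≤ 22, throughput 13 + 14 + 13 = 40.
No other feasible combination does better.

40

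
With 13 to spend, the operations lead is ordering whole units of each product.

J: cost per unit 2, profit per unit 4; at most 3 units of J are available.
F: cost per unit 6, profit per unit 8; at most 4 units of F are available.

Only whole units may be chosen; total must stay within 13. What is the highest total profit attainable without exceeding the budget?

20

3×J and 1×F: cost 12 ≤ 13, profit 3·4 + 1·8 = 20.
2×F: cost 12 ≤ 13, profit 2·8 = 16.
Best is 20.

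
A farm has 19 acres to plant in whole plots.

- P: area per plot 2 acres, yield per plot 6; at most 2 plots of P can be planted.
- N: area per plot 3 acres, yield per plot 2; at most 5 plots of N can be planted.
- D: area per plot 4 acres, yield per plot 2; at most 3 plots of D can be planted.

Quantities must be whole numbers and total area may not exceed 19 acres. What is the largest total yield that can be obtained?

22

This is a bounded integer knapsack.
Take 2×P and 5×N: area 19 ≤ 19, yield 2·6 + 5·2 = 22.
P has the best ratio (6/2) and is taken to its limit of 2; remaining capacity is filled optimally with the others.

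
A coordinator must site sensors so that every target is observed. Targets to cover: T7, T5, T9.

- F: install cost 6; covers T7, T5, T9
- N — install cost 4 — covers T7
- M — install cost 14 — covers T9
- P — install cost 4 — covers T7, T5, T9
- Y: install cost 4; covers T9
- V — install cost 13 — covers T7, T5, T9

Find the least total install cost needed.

4

P alone covers T7, T5, T9 — every target.
Total install cost: 4.
No cover costs less than 4.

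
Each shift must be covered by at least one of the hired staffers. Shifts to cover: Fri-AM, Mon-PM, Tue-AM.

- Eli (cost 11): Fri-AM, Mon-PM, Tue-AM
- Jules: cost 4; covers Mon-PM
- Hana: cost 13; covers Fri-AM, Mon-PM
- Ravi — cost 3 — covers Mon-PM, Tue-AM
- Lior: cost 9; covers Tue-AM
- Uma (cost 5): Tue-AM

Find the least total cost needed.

11

The greedy cost-per-new-shift heuristic would pick Ravi and Eli for 14, but a cheaper cover exists.
Eli alone covers Fri-AM, Mon-PM, Tue-AM — every shift.
Total cost: 11.
No cover costs less than 11.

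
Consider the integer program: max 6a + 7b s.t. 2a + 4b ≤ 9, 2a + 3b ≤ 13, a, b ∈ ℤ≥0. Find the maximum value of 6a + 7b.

24

Relaxing integrality, the LP optimum is 27.00 at (a,b) = (4.5, 0), which is not an integer point.
(a,b)=(4,0): 2·4+4·0=8≤9, 2·4+3·0=8≤13, objective 24.
(a,b)=(3,0): 2·3+4·0=6≤9, 2·3+3·0=6≤13, objective 18.
The best lattice point is (4,0), giving 24.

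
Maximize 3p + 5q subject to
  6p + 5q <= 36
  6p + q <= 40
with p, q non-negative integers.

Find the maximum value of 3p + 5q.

(p,q)=(0,7): 6·0+5·7=35≤36, 6·0+1·7=7≤40, objective 35.
(p,q)=(1,6): 6·1+5·6=36≤36, 6·1+1·6=12≤40, objective 33.
(p,q)=(0,6): 6·0+5·6=30≤36, 6·0+1·6=6≤40, objective 30.
The best lattice point is (0,7), giving 35.

35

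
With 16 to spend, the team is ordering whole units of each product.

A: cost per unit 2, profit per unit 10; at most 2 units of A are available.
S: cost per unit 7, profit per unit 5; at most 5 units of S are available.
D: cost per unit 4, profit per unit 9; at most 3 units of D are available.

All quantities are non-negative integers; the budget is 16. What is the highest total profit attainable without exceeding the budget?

This is a bounded integer knapsack.
A has the best ratio (10/2); taking only A gives at most 2×10 = 20 (stopped by the supply cap of 2).
Mixing does better — 2×A and 3×D: cost 16 ≤ 16, profit 2·10 + 3·9 = 47.

47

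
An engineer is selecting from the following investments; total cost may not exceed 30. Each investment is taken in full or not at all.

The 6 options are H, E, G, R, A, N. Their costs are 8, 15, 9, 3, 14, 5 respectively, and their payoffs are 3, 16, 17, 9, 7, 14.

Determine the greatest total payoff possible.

This is an integer program with binary decision variables.
Take E, G, and N: cost 15 + 9 + 5 = 29 ≤ 30, payoff 16 + 17 + 14 = 47.
No other feasible combination does better.

47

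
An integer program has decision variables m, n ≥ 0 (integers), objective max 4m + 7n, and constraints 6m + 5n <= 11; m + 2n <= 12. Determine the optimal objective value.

14

The continuous relaxation peaks at (0, 2.2) with value 15.40; rounding to a feasible lattice point costs some objective.
(m,n)=(0,2): 6·0+5·2=10≤11, 1·0+2·2=4≤12, objective 14.
(m,n)=(1,1): 6·1+5·1=11≤11, 1·1+2·1=3≤12, objective 11.
(m,n)=(0,1): 6·0+5·1=5≤11, 1·0+2·1=2≤12, objective 7.
No feasible integer point exceeds 14.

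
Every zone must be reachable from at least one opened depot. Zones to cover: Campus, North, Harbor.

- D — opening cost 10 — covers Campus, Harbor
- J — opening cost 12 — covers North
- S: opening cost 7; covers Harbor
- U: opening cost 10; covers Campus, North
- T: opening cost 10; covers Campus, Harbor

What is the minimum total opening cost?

17

Choose S and U: together they cover Campus, North, Harbor — every zone.
Total opening cost: 7 + 10 = 17.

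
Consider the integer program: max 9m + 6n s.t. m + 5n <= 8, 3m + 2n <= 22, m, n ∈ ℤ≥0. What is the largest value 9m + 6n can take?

(m,n)=(7,0): 1·7+5·0=7≤8, 3·7+2·0=21≤22, objective 63.
(m,n)=(6,0): 1·6+5·0=6≤8, 3·6+2·0=18≤22, objective 54.
The best lattice point is (7,0), giving 63.

63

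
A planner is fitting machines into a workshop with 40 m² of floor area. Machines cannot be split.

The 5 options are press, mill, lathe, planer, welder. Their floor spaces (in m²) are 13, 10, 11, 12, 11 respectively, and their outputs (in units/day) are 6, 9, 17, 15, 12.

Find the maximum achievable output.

Allowing fractional choices, the relaxed optimum would be about 49.4, but machines are indivisible.
lathe + planer + welder: floor space 11 + 12 + 11 = 34 ≤ 40, output 17 + 15 + 12 = 44.
mill + lathe + planer: floor space 10 + 11 + 12 = 33 ≤ 40, output 9 + 17 + 15 = 41.
Best is lathe, planer, and welder with total output 44.

44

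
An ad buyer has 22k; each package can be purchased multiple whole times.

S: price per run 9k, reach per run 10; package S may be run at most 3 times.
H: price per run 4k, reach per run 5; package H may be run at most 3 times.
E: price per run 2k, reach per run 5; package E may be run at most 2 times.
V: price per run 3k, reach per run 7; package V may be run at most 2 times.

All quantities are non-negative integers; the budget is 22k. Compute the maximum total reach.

E has the best ratio (5/2); taking only E gives at most 2×5 = 10 (stopped by the supply cap of 2).
Mixing does better — 3×H, 2×E, and 2×V: price 22 ≤ 22, reach 3·5 + 2·5 + 2·7 = 39.

39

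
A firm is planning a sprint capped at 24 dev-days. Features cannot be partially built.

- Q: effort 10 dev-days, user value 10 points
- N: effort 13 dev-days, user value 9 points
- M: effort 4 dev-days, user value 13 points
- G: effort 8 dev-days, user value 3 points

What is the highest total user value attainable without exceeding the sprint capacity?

This is a 0-1 knapsack instance.
Q + M + G: effort 10 + 4 + 8 = 22 ≤ 24, user value 10 + 13 + 3 = 26.
Q + M: effort 10 + 4 = 14 ≤ 24, user value 10 + 13 = 23.
Best is Q, M, and G with total user value 26.

26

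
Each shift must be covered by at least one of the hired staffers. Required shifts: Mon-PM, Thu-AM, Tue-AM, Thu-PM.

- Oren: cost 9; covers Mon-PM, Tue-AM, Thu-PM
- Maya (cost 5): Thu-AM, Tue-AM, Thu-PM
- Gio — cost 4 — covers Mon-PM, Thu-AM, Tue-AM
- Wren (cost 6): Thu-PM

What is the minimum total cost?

Choose Maya and Gio: together they cover Mon-PM, Thu-AM, Tue-AM, Thu-PM — every shift.
Total cost: 5 + 4 = 9.
No cover costs less than 9.

9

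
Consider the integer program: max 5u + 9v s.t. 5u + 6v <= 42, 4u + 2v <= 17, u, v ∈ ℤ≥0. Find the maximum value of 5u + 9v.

63

(u,v)=(0,7) is feasible, giving 63.
(u,v)=(1,6) is feasible, giving 59.
(u,v)=(0,6) is feasible, giving 54.
No feasible integer point exceeds 63.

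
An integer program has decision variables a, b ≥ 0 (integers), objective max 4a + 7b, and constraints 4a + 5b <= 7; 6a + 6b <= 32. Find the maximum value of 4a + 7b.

7

(a,b)=(0,1): 4·0+5·1=5≤7, 6·0+6·1=6≤32, objective 7.
(a,b)=(1,0): 4·1+5·0=4≤7, 6·1+6·0=6≤32, objective 4.
No feasible integer point exceeds 7.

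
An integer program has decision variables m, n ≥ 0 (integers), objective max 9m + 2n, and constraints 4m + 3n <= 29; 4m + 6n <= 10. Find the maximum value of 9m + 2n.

18

Relaxing integrality, the LP optimum is 22.50 at (m,n) = (2.5, 0), which is not an integer point.
(m,n)=(2,0): 4·2+3·0=8≤29, 4·2+6·0=8≤10, objective 18.
(m,n)=(1,1): 4·1+3·1=7≤29, 4·1+6·1=10≤10, objective 11.
(m,n)=(1,0): 4·1+3·0=4≤29, 4·1+6·0=4≤10, objective 9.
The best lattice point is (2,0), giving 18.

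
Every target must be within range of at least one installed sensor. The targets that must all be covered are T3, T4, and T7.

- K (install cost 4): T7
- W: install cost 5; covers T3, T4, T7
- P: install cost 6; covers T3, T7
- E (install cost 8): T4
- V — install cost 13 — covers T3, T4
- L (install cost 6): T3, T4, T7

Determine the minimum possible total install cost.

5

W alone covers T3, T4, T7 — every target.
Total install cost: 5.
No cover costs less than 5.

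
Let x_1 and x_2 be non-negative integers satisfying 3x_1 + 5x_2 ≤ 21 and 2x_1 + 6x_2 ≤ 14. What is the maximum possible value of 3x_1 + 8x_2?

(x_1,x_2)=(7,0): 3·7+5·0=21≤21, 2·7+6·0=14≤14, objective 21.
(x_1,x_2)=(6,0): 3·6+5·0=18≤21, 2·6+6·0=12≤14, objective 18.
No feasible integer point exceeds 21.

21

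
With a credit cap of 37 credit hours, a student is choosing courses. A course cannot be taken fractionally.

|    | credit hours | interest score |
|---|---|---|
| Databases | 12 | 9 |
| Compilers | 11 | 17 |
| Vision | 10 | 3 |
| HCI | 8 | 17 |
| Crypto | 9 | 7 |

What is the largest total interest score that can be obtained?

Take Databases, Compilers, and HCI: credit hours 12 + 11 + 8 = 31 ≤ 37, interest score 9 + 17 + 17 = 43.
No other feasible combination does better.

43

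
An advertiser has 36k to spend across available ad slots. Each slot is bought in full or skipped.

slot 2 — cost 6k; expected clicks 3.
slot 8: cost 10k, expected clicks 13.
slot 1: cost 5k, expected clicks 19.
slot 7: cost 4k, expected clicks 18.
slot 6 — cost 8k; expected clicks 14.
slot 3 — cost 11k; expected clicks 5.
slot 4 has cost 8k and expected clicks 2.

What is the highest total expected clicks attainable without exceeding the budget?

Treat it as a binary knapsack problem.
Take slot 2, slot 8, slot 1, slot 7, and slot 6: cost 6 + 10 + 5 + 4 + 8 = 33 ≤ 36, expected clicks 3 + 13 + 19 + 18 + 14 = 67.
No other feasible combination does better.

67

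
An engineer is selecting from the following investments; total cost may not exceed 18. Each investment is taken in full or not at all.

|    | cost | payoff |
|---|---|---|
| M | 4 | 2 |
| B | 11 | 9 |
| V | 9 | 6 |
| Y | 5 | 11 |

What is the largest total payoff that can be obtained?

M + V + Y: cost 4 + 9 + 5 = 18 ≤ 18, payoff 2 + 6 + 11 = 19.
B + Y: cost 11 + 5 = 16 ≤ 18, payoff 9 + 11 = 20.
V + Y: cost 9 + 5 = 14 ≤ 18, payoff 6 + 11 = 17.
Best is B and Y with total payoff 20.

20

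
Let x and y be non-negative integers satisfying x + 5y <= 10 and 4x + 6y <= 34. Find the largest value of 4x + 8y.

(x,y)=(8,0): 1·8+5·0=8≤10, 4·8+6·0=32≤34, objective 32.
(x,y)=(7,0): 1·7+5·0=7≤10, 4·7+6·0=28≤34, objective 28.
(x,y)=(6,0): 1·6+5·0=6≤10, 4·6+6·0=24≤34, objective 24.
No feasible integer point exceeds 32.

32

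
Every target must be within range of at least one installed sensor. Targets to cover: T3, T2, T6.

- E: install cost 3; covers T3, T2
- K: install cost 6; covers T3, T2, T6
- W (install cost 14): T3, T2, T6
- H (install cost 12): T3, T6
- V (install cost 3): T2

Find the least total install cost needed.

6

The greedy cost-per-new-target heuristic would pick E and K for 9, but a cheaper cover exists.
K alone covers T3, T2, T6 — every target.
Total install cost: 6.
No cover costs less than 6.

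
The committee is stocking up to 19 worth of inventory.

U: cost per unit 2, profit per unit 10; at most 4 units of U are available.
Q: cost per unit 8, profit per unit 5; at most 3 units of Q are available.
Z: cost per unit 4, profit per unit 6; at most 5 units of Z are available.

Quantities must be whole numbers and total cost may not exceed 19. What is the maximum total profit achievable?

This is a bounded integer knapsack.
U has the best ratio (10/2); taking only U gives at most 4×10 = 40 (stopped by the supply cap of 4).
Mixing does better — 4×U and 2×Z: cost 16 ≤ 19, profit 4·10 + 2·6 = 52.

52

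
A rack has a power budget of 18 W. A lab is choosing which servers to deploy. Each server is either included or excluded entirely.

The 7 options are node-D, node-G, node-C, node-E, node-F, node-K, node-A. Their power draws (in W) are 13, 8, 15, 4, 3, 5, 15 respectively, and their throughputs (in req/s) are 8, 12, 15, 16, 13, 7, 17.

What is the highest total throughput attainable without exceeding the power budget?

41

Allowing fractional choices, the relaxed optimum would be about 45.2, but servers are indivisible.
node-G + node-E + node-F: power draw 8 + 4 + 3 = 15 ≤ 18, throughput 12 + 16 + 13 = 41.
node-E + node-F + node-K: power draw 4 + 3 + 5 = 12 ≤ 18, throughput 16 + 13 + 7 = 36.
Best is node-G, node-E, and node-F with total throughput 41.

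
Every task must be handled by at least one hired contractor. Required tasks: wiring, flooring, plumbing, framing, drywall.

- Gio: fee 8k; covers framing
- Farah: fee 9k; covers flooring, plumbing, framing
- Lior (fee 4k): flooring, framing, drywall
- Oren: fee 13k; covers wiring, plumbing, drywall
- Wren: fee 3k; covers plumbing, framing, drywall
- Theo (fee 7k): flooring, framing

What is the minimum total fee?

17

Choose Lior and Oren: together they cover wiring, flooring, plumbing, framing, drywall — every task.
Total fee: 4 + 13 = 17.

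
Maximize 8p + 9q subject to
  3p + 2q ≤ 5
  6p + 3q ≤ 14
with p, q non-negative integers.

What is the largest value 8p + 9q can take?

18

Relaxing integrality, the LP optimum is 22.50 at (p,q) = (0, 2.5), which is not an integer point.
(p,q)=(0,2): 3·0+2·2=4≤5, 6·0+3·2=6≤14, objective 18.
(p,q)=(1,1): 3·1+2·1=5≤5, 6·1+3·1=9≤14, objective 17.
(p,q)=(0,1): 3·0+2·1=2≤5, 6·0+3·1=3≤14, objective 9.
No feasible integer point exceeds 18.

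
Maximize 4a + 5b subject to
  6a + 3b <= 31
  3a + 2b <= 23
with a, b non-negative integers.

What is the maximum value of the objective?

50

Relaxing integrality, the LP optimum is 51.67 at (a,b) = (0, 10.3), which is not an integer point.
(a,b)=(0,10): 6·0+3·10=30≤31, 3·0+2·10=20≤23, objective 50.
(a,b)=(0,9): 6·0+3·9=27≤31, 3·0+2·9=18≤23, objective 45.
No feasible integer point exceeds 50.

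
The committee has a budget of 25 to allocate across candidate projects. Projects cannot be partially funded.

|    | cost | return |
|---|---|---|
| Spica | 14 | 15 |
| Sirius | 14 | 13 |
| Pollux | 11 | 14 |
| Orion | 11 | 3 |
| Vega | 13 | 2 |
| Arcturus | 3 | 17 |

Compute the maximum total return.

34

Allowing fractional choices, the relaxed optimum would be about 42.8, but projects are indivisible.
Spica + Arcturus: cost 14 + 3 = 17 ≤ 25, return 15 + 17 = 32.
Pollux + Arcturus: cost 11 + 3 = 14 ≤ 25, return 14 + 17 = 31.
Pollux + Orion + Arcturus: cost 11 + 11 + 3 = 25 ≤ 25, return 14 + 3 + 17 = 34.
Best is Pollux, Orion, and Arcturus with total return 34.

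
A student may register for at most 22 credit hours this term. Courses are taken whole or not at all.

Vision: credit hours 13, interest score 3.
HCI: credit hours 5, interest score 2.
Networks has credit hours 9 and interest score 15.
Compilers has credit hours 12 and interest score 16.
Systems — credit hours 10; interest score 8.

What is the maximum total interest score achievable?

Take Networks and Compilers: credit hours 9 + 12 = 21 ≤ 22, interest score 15 + 16 = 31.
No other feasible combination does better.

31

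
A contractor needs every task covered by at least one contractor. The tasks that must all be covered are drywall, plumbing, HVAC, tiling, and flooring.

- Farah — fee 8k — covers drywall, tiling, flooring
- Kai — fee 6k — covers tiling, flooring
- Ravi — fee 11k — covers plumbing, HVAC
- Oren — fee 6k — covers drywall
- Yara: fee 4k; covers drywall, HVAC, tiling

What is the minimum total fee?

19

The greedy cost-per-new-task heuristic would pick Yara, Kai, and Ravi for 21, but a cheaper cover exists.
Choose Farah and Ravi: together they cover drywall, plumbing, HVAC, tiling, flooring — every task.
Total fee: 8 + 11 = 19.
No cover costs less than 19.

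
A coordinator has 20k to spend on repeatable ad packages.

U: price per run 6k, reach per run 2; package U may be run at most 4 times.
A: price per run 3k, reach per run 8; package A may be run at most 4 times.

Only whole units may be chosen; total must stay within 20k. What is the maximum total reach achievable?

34

A has the best ratio (8/3); taking only A gives at most 4×8 = 32 (stopped by the supply cap of 4).
Mixing does better — 1×U and 4×A: price 18 ≤ 20, reach 1·2 + 4·8 = 34.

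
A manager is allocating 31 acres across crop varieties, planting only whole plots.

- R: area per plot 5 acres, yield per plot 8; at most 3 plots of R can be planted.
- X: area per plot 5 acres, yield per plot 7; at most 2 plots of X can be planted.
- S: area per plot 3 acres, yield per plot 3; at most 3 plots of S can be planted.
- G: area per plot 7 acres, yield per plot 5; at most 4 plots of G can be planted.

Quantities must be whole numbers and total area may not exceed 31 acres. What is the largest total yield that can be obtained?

3×R, 2×X, and 1×S: area 28 ≤ 31, yield 3·8 + 2·7 + 1·3 = 41.
3×R, 2×X, and 2×S: area 31 ≤ 31, yield 3·8 + 2·7 + 2·3 = 44.
Best is 44.

44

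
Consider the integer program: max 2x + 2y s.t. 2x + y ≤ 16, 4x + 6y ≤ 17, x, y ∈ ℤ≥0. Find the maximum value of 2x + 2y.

(x,y)=(4,0) is feasible, giving 8.
(x,y)=(3,0) is feasible, giving 6.
Maximum is 8 at (x,y)=(4,0).

8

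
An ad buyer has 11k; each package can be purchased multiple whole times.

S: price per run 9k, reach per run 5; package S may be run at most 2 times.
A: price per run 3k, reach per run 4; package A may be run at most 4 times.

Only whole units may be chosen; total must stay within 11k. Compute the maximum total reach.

12

2×A: price 6 ≤ 11, reach 2·4 = 8.
3×A: price 9 ≤ 11, reach 3·4 = 12.
Best is 12.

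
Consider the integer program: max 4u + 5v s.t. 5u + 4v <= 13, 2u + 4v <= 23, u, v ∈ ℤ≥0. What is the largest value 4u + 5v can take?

(u,v)=(0,3): 5·0+4·3=12≤13, 2·0+4·3=12≤23, objective 15.
(u,v)=(1,2): 5·1+4·2=13≤13, 2·1+4·2=10≤23, objective 14.
(u,v)=(0,2): 5·0+4·2=8≤13, 2·0+4·2=8≤23, objective 10.
Maximum is 15 at (u,v)=(0,3).

15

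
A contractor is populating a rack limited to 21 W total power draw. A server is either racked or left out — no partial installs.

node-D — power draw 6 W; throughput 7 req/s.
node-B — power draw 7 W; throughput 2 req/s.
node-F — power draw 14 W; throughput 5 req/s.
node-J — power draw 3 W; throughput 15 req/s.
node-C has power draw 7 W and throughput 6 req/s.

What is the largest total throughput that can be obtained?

28

This is an integer program with binary decision variables.
node-D + node-B + node-J: power draw 6 + 7 + 3 = 16 ≤ 21, throughput 7 + 2 + 15 = 24.
node-D + node-J + node-C: power draw 6 + 3 + 7 = 16 ≤ 21, throughput 7 + 15 + 6 = 28.
node-B + node-J + node-C: power draw 7 + 3 + 7 = 17 ≤ 21, throughput 2 + 15 + 6 = 23.
Best is node-D, node-J, and node-C with total throughput 28.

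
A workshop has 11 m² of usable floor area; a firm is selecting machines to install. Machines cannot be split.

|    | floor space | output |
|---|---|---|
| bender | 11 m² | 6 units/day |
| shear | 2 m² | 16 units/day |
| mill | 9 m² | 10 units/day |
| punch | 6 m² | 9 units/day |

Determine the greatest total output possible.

This is an integer program with binary decision variables.
Take shear and mill: floor space 2 + 9 = 11 ≤ 11, output 16 + 10 = 26.
No other feasible combination does better.

26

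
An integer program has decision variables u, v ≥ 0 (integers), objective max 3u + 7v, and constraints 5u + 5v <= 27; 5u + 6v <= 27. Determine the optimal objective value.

28

The continuous relaxation peaks at (0, 4.5) with value 31.50; rounding to a feasible lattice point costs some objective.
(u,v)=(0,4): 5·0+5·4=20≤27, 5·0+6·4=24≤27, objective 28.
(u,v)=(1,3): 5·1+5·3=20≤27, 5·1+6·3=23≤27, objective 24.
(u,v)=(0,3): 5·0+5·3=15≤27, 5·0+6·3=18≤27, objective 21.
No feasible integer point exceeds 28.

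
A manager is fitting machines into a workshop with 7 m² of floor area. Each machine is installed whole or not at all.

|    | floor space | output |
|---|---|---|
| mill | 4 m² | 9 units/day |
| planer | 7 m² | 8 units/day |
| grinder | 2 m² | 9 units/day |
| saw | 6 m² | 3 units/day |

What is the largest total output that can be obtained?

This is an integer program with binary decision variables.
Allowing fractional choices, the relaxed optimum would be about 19.1, but machines are indivisible.
mill + grinder: floor space 4 + 2 = 6 ≤ 7, output 9 + 9 = 18.
grinder: floor space 2 ≤ 7, output 9.
Best is mill and grinder with total output 18.

18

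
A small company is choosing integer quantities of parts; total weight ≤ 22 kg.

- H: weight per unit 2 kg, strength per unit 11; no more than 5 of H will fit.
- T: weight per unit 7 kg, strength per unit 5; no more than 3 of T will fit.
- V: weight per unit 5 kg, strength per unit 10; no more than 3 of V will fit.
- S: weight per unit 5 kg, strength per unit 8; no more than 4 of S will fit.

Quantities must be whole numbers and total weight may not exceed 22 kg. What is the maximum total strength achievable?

75

H has the best ratio (11/2); taking only H gives at most 5×11 = 55 (stopped by the supply cap of 5).
Mixing does better — 5×H and 2×V: weight 20 ≤ 22, strength 5·11 + 2·10 = 75.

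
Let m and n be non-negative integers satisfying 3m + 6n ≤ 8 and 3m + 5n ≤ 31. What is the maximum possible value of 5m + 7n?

10

Relaxing integrality, the LP optimum is 13.33 at (m,n) = (2.67, 0), which is not an integer point.
(m,n)=(2,0): 3·2+6·0=6≤8, 3·2+5·0=6≤31, objective 10.
(m,n)=(1,0): 3·1+6·0=3≤8, 3·1+5·0=3≤31, objective 5.
Maximum is 10 at (m,n)=(2,0).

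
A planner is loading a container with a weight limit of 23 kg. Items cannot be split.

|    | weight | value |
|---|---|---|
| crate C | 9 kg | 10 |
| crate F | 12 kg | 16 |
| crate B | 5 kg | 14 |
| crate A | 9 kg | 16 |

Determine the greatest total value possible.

Allowing fractional choices, the relaxed optimum would be about 42.0, but items are indivisible.
crate B + crate A: weight 5 + 9 = 14 ≤ 23, value 14 + 16 = 30.
crate F + crate A: weight 12 + 9 = 21 ≤ 23, value 16 + 16 = 32.
crate C + crate B + crate A: weight 9 + 5 + 9 = 23 ≤ 23, value 10 + 14 + 16 = 40.
Best is crate C, crate B, and crate A with total value 40.

40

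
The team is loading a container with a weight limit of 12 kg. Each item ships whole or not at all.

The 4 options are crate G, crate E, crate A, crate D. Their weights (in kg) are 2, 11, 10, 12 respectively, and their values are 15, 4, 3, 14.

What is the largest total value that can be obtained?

18

crate D: weight 12 ≤ 12, value 14.
crate G + crate A: weight 2 + 10 = 12 ≤ 12, value 15 + 3 = 18.
crate G: weight 2 ≤ 12, value 15.
Best is crate G and crate A with total value 18.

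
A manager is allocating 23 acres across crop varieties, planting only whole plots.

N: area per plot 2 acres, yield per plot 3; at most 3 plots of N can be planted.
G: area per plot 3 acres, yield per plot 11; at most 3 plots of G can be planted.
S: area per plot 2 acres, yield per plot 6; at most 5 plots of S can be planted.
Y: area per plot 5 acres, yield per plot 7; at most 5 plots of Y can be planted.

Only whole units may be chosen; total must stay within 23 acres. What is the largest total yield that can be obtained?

Take 2×N, 3×G, and 5×S: area 23 ≤ 23, yield 2·3 + 3·11 + 5·6 = 69.
G has the best ratio (11/3) and is taken to its limit of 3; remaining capacity is filled optimally with the others.

69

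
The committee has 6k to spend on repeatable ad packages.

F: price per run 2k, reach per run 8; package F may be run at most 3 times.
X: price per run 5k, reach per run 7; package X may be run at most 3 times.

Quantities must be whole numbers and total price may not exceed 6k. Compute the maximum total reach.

24

F has the best ratio (8/2); taking only F gives at most 3×8 = 24 (stopped by the price limit).
Optimal: 3×F: price 6 ≤ 6, reach 3·8 = 24.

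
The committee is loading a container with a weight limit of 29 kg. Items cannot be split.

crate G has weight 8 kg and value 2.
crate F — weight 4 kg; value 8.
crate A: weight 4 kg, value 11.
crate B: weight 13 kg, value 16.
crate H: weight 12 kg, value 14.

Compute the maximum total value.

Allowing fractional choices, the relaxed optimum would be about 44.3, but items are indivisible.
crate F + crate B + crate H: weight 4 + 13 + 12 = 29 ≤ 29, value 8 + 16 + 14 = 38.
crate A + crate B + crate H: weight 4 + 13 + 12 = 29 ≤ 29, value 11 + 16 + 14 = 41.
Best is crate A, crate B, and crate H with total value 41.

41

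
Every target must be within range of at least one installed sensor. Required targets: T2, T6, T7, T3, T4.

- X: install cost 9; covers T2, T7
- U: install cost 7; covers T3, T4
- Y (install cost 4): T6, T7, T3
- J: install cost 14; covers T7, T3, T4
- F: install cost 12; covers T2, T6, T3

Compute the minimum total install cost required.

20

This is a weighted set-cover instance.
Choose X, U, and Y: together they cover T2, T6, T7, T3, T4 — every target.
Total install cost: 9 + 7 + 4 = 20.
No cover costs less than 20.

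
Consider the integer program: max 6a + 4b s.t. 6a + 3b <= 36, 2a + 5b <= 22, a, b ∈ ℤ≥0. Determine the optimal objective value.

Relaxing integrality, the LP optimum is 38.50 at (a,b) = (4.75, 2.5), which is not an integer point.
(a,b)=(5,2): 6·5+3·2=36≤36, 2·5+5·2=20≤22, objective 38.
(a,b)=(5,1): 6·5+3·1=33≤36, 2·5+5·1=15≤22, objective 34.
(a,b)=(4,2): 6·4+3·2=30≤36, 2·4+5·2=18≤22, objective 32.
No feasible integer point exceeds 38.

38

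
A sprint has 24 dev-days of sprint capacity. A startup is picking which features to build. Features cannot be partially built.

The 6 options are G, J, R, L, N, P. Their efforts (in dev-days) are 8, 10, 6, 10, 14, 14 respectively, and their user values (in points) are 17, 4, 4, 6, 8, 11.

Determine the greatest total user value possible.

28

Allowing fractional choices, the relaxed optimum would be about 29.3, but features are indivisible.
G + N: effort 8 + 14 = 22 ≤ 24, user value 17 + 8 = 25.
G + R + L: effort 8 + 6 + 10 = 24 ≤ 24, user value 17 + 4 + 6 = 27.
G + P: effort 8 + 14 = 22 ≤ 24, user value 17 + 11 = 28.
Best is G and P with total user value 28.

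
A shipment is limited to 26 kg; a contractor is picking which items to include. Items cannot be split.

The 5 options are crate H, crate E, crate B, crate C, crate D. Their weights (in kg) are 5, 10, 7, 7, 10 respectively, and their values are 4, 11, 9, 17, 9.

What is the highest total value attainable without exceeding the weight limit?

Treat it as a binary knapsack problem.
crate H + crate E + crate C: weight 5 + 10 + 7 = 22 ≤ 26, value 4 + 11 + 17 = 32.
crate E + crate B + crate C: weight 10 + 7 + 7 = 24 ≤ 26, value 11 + 9 + 17 = 37.
crate B + crate C + crate D: weight 7 + 7 + 10 = 24 ≤ 26, value 9 + 17 + 9 = 35.
Best is crate E, crate B, and crate C with total value 37.

37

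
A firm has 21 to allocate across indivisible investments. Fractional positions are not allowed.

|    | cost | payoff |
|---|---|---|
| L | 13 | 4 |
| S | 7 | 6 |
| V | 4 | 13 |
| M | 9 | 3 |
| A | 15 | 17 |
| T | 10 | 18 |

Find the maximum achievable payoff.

Treat it as a binary knapsack problem.
S + V + T: cost 7 + 4 + 10 = 21 ≤ 21, payoff 6 + 13 + 18 = 37.
V + T: cost 4 + 10 = 14 ≤ 21, payoff 13 + 18 = 31.
V + A: cost 4 + 15 = 19 ≤ 21, payoff 13 + 17 = 30.
Best is S, V, and T with total payoff 37.

37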